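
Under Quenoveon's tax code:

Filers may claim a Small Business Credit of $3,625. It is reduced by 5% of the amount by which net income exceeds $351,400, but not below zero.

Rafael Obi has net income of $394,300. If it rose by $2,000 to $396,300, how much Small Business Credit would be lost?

At $394,300 — 5% of the $42,900 excess over $351,400 is $2,145; credit = $3,625 − $2,145 = $1,480.
At $396,300 — 5% of the $44,900 excess over $351,400 is $2,245; credit = $3,625 − $2,245 = $1,380.
Lost: $1,480 − $1,380 = $100.

$100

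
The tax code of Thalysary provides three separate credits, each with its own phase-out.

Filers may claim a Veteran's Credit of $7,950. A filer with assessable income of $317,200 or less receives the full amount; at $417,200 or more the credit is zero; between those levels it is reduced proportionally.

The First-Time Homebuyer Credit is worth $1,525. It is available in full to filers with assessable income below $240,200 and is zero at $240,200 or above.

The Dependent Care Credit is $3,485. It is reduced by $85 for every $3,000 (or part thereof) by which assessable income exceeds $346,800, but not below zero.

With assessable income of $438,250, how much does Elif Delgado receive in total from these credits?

$850

Veteran's Credit: $438,250 is at or above $417,200, so the credit is $0.
First-Time Homebuyer Credit: $438,250 meets or exceeds the $240,200 cutoff, so the credit is $0.
Dependent Care Credit: income exceeds $346,800 by $91,450, which is 31 full-or-partial $3,000 increments; reduction = 31 × $85 = $2,635, leaving $850.
Total: $0 + $0 + $850 = $850.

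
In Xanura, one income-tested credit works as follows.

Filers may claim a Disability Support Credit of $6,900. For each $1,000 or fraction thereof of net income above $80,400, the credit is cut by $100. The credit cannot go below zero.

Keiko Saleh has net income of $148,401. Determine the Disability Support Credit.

Disability Support Credit: income exceeds $80,400 by $68,001 → 69 increments × $100 = $6,900 ≥ base, so the credit is $0.

$0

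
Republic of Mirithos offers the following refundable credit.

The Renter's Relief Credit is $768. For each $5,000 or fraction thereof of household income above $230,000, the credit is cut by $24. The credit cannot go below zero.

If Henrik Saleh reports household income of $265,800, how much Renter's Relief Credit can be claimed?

$576

Renter's Relief Credit: income exceeds $230,000 by $35,800, which is 8 full-or-partial $5,000 increments; reduction = 8 × $24 = $192, leaving $576.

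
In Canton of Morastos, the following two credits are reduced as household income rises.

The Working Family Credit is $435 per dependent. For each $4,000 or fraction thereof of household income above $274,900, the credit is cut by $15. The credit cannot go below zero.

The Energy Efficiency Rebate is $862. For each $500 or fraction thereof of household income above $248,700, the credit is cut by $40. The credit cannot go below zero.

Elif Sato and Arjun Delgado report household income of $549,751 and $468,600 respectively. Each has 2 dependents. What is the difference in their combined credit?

$135

Elif ($549,751): Working Family Credit: base = 2 × $435 = $870. income exceeds $274,900 by $274,851 → 69 increments × $15 = $1,035 ≥ base, so the credit is $0. Energy Efficiency Rebate: income exceeds $248,700 by $301,051 → 603 increments × $40 = $24,120 ≥ base, so the credit is $0. total $0 + $0 = $0
Arjun ($468,600): Working Family Credit: base = 2 × $435 = $870. income exceeds $274,900 by $193,700, which is 49 full-or-partial $4,000 increments; reduction = 49 × $15 = $735, leaving $135. Energy Efficiency Rebate: income exceeds $248,700 by $219,900 → 440 increments × $40 = $17,600 ≥ base, so the credit is $0. total $135 + $0 = $135
Difference: |$0 − $135| = $135.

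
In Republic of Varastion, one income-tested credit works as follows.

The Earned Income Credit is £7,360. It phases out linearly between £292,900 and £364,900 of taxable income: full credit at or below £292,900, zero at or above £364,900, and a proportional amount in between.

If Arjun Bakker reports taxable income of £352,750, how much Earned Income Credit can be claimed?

£1,242

Earned Income Credit: £352,750 is £59,850 into a £72,000 phase-out range, leaving 12,150/72,000 of the credit: £7,360 × 12,150/72,000 = £1,242.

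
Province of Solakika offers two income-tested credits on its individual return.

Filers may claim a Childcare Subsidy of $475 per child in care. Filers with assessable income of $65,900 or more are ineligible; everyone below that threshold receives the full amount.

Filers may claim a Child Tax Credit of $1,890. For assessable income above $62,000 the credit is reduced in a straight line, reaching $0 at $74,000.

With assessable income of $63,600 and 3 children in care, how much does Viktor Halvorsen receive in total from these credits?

Childcare Subsidy: base = 3 × $475 = $1,425. $63,600 is below the $65,900 cutoff, so the full $1,425 applies.
Child Tax Credit: $63,600 is $1,600 into a $12,000 phase-out range, leaving 10,400/12,000 of the credit: $1,890 × 10,400/12,000 = $1,638.
Total: $1,425 + $1,638 = $3,063.

$3,063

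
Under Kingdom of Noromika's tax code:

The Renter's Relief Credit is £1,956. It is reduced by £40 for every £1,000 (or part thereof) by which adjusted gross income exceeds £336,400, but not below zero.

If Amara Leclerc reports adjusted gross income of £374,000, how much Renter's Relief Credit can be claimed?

Renter's Relief Credit: income exceeds £336,400 by £37,600, which is 38 full-or-partial £1,000 increments; reduction = 38 × £40 = £1,520, leaving £436.

£436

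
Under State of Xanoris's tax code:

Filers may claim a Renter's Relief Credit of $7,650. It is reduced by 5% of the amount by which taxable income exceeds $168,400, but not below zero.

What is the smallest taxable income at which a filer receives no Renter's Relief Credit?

$321,400

The credit falls by 5% of each dollar above $168,400, so it reaches zero when the excess is $7,650 / 5% = $153,000: income = $168,400 + $153,000 = $321,400.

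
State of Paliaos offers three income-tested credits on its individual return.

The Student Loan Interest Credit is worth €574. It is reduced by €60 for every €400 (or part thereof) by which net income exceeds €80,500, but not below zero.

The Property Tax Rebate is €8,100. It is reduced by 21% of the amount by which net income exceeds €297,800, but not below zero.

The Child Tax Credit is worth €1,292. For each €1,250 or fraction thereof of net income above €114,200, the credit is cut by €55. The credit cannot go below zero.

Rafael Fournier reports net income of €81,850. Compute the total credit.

Student Loan Interest Credit: income exceeds €80,500 by €1,350, which is 4 full-or-partial €400 increments; reduction = 4 × €60 = €240, leaving €334.
Property Tax Rebate: €81,850 is at or below the €297,800 threshold, so the full €8,100 applies.
Child Tax Credit: €81,850 is at or below the €114,200 threshold, so the full €1,292 applies.
Total: €334 + €8,100 + €1,292 = €9,726.

€9,726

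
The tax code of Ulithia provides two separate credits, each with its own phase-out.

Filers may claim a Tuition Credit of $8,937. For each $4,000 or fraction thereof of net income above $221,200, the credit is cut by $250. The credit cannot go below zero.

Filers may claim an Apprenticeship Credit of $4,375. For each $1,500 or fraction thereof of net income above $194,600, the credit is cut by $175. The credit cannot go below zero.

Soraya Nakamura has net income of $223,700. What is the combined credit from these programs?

Tuition Credit: income exceeds $221,200 by $2,500, which is 1 full-or-partial $4,000 increment; reduction = 1 × $250 = $250, leaving $8,687.
Apprenticeship Credit: income exceeds $194,600 by $29,100, which is 20 full-or-partial $1,500 increments; reduction = 20 × $175 = $3,500, leaving $875.
Total: $8,687 + $875 = $9,562.

$9,562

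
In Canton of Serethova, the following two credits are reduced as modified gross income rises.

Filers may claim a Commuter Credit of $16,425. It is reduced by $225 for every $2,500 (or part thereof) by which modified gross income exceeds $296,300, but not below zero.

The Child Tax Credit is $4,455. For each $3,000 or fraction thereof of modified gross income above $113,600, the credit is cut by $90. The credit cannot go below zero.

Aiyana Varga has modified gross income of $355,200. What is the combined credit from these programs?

Commuter Credit: income exceeds $296,300 by $58,900, which is 24 full-or-partial $2,500 increments; reduction = 24 × $225 = $5,400, leaving $11,025.
Child Tax Credit: income exceeds $113,600 by $241,600 → 81 increments × $90 = $7,290 ≥ base, so the credit is $0.
Total: $11,025 + $0 = $11,025.

$11,025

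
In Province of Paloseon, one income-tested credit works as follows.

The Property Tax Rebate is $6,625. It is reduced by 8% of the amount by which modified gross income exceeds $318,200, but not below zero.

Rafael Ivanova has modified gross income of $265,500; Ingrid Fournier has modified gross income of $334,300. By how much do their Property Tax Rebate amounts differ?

Rafael ($265,500): Property Tax Rebate: $265,500 is at or below the $318,200 threshold, so the full $6,625 applies.
Ingrid ($334,300): Property Tax Rebate: 8% of the $16,100 excess over $318,200 is $1,288; credit = $6,625 − $1,288 = $5,337.
Difference: |$6,625 − $5,337| = $1,288.

$1,288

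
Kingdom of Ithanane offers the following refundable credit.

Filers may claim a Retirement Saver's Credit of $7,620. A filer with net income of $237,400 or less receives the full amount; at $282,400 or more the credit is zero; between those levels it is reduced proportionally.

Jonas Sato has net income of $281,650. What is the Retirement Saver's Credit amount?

$127

Retirement Saver's Credit: $281,650 is $44,250 into a $45,000 phase-out range, leaving 750/45,000 of the credit: $7,620 × 750/45,000 = $127.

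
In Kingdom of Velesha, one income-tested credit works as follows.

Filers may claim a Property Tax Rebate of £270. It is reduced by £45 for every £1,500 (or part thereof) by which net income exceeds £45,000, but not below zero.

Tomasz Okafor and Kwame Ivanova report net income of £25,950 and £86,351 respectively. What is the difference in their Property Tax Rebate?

£270

Tomasz (£25,950): Property Tax Rebate: £25,950 is at or below the £45,000 threshold, so the full £270 applies.
Kwame (£86,351): Property Tax Rebate: income exceeds £45,000 by £41,351 → 28 increments × £45 = £1,260 ≥ base, so the credit is £0.
Difference: |£270 − £0| = £270.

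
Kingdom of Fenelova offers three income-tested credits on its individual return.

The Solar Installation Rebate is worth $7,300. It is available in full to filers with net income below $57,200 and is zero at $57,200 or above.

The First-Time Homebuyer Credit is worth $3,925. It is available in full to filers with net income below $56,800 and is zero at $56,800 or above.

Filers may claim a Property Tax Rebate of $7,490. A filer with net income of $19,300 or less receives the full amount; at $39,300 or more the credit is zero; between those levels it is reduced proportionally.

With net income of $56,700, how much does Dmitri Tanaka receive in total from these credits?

Solar Installation Rebate: $56,700 is below the $57,200 cutoff, so the full $7,300 applies.
First-Time Homebuyer Credit: $56,700 is below the $56,800 cutoff, so the full $3,925 applies.
Property Tax Rebate: $56,700 is at or above $39,300, so the credit is $0.
Total: $7,300 + $3,925 + $0 = $11,225.

$11,225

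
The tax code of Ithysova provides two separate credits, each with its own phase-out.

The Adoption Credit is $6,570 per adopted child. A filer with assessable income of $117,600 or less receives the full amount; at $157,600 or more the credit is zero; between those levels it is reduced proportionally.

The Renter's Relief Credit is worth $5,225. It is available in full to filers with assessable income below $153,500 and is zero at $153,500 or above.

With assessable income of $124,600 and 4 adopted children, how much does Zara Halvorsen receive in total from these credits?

Adoption Credit: base = 4 × $6,570 = $26,280. $124,600 is $7,000 into a $40,000 phase-out range, leaving 33,000/40,000 of the credit: $26,280 × 33,000/40,000 = $21,681.
Renter's Relief Credit: $124,600 is below the $153,500 cutoff, so the full $5,225 applies.
Total: $21,681 + $5,225 = $26,906.

$26,906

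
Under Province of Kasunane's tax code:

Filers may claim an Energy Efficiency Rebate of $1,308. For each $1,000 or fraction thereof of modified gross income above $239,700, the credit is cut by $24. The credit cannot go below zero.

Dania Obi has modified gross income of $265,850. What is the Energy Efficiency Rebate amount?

Energy Efficiency Rebate: income exceeds $239,700 by $26,150, which is 27 full-or-partial $1,000 increments; reduction = 27 × $24 = $648, leaving $660.

$660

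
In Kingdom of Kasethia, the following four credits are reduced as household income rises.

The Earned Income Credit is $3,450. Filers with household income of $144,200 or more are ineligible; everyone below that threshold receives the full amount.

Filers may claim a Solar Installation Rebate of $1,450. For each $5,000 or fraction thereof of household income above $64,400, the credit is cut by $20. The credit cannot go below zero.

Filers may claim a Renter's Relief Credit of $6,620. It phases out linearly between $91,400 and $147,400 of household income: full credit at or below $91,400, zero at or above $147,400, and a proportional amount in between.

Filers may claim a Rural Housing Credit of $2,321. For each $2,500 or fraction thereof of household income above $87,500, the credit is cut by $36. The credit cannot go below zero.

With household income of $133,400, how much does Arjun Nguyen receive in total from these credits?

Earned Income Credit: $133,400 is below the $144,200 cutoff, so the full $3,450 applies.
Solar Installation Rebate: income exceeds $64,400 by $69,000, which is 14 full-or-partial $5,000 increments; reduction = 14 × $20 = $280, leaving $1,170.
Renter's Relief Credit: $133,400 is $42,000 into a $56,000 phase-out range, leaving 14,000/56,000 of the credit: $6,620 × 14,000/56,000 = $1,655.
Rural Housing Credit: income exceeds $87,500 by $45,900, which is 19 full-or-partial $2,500 increments; reduction = 19 × $36 = $684, leaving $1,637.
Total: $3,450 + $1,170 + $1,655 + $1,637 = $7,912.

$7,912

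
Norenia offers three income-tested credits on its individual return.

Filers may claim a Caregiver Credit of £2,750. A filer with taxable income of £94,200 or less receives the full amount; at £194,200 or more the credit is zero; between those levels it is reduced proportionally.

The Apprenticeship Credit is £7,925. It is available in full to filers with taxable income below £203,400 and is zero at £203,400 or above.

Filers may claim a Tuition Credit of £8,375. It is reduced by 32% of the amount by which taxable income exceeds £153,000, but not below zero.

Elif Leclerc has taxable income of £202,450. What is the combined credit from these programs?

£7,925

Caregiver Credit: £202,450 is at or above £194,200, so the credit is £0.
Apprenticeship Credit: £202,450 is below the £203,400 cutoff, so the full £7,925 applies.
Tuition Credit: 32% of the £49,450 excess over £153,000 is £15,824 ≥ base, so the credit is £0.
Total: £0 + £7,925 + £0 = £7,925.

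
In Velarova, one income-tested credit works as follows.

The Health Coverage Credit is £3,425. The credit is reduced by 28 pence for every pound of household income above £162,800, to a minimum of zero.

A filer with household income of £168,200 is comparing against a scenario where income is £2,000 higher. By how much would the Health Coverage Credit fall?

£560

At £168,200 — 28% of the £5,400 excess over £162,800 is £1,512; credit = £3,425 − £1,512 = £1,913.
At £170,200 — 28% of the £7,400 excess over £162,800 is £2,072; credit = £3,425 − £2,072 = £1,353.
Lost: £1,913 − £1,353 = £560.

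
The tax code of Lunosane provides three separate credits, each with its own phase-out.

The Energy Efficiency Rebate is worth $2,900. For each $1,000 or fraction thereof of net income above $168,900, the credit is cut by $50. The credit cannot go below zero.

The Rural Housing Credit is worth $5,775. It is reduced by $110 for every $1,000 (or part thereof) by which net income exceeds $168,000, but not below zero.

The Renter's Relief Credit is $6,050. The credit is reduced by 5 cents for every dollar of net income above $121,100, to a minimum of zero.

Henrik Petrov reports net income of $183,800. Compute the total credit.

Energy Efficiency Rebate: income exceeds $168,900 by $14,900, which is 15 full-or-partial $1,000 increments; reduction = 15 × $50 = $750, leaving $2,150.
Rural Housing Credit: income exceeds $168,000 by $15,800, which is 16 full-or-partial $1,000 increments; reduction = 16 × $110 = $1,760, leaving $4,015.
Renter's Relief Credit: 5% of the $62,700 excess over $121,100 is $3,135; credit = $6,050 − $3,135 = $2,915.
Total: $2,150 + $4,015 + $2,915 = $9,080.

$9,080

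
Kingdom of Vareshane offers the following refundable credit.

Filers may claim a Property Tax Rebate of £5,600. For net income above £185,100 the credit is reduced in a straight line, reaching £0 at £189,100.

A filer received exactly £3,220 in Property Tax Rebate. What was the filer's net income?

£3,220 is 3,220/5,600 of the full £5,600, so 2,380/5,600 of the £4,000 range has been used: income = £185,100 + £4,000 × 2,380/5,600 = £186,800.

£186,800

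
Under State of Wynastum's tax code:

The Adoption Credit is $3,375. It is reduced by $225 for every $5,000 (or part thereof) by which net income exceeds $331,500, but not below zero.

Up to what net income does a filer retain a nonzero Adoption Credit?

$401,500

After 14 increments the reduction is 14 × $225 = $3,150, leaving $225; one more increment wipes it out. Increment 14 ends at excess 14 × $5,000 = $70,000, so the highest qualifying income is $331,500 + $70,000 = $401,500.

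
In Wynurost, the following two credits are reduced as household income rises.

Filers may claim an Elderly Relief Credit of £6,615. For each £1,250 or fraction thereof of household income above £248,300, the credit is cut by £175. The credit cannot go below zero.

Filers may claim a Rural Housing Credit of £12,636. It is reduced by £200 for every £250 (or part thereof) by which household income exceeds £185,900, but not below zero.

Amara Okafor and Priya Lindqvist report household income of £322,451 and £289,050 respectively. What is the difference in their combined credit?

£840

Amara (£322,451): Elderly Relief Credit: income exceeds £248,300 by £74,151 → 60 increments × £175 = £10,500 ≥ base, so the credit is £0. Rural Housing Credit: income exceeds £185,900 by £136,551 → 547 increments × £200 = £109,400 ≥ base, so the credit is £0. total £0 + £0 = £0
Priya (£289,050): Elderly Relief Credit: income exceeds £248,300 by £40,750, which is 33 full-or-partial £1,250 increments; reduction = 33 × £175 = £5,775, leaving £840. Rural Housing Credit: income exceeds £185,900 by £103,150 → 413 increments × £200 = £82,600 ≥ base, so the credit is £0. total £840 + £0 = £840
Difference: |£0 − £840| = £840.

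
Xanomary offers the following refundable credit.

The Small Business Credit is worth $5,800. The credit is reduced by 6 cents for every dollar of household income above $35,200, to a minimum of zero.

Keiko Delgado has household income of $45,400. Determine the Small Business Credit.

Small Business Credit: 6% of the $10,200 excess over $35,200 is $612; credit = $5,800 − $612 = $5,188.

$5,188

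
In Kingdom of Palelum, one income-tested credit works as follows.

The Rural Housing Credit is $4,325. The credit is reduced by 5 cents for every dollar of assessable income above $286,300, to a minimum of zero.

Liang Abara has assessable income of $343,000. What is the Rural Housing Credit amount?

$1,490

Rural Housing Credit: 5% of the $56,700 excess over $286,300 is $2,835; credit = $4,325 − $2,835 = $1,490.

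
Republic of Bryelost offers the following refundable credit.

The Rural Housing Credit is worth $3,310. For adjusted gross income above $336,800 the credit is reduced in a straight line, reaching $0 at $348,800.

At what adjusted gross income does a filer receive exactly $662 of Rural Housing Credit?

$662 is 662/3,310 of the full $3,310, so 2,648/3,310 of the $12,000 range has been used: income = $336,800 + $12,000 × 2,648/3,310 = $346,400.

$346,400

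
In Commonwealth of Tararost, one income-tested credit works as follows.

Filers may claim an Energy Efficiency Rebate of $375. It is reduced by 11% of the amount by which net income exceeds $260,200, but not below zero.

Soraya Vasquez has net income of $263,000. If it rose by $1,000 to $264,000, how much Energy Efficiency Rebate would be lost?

At $263,000 — 11% of the $2,800 excess over $260,200 is $308; credit = $375 − $308 = $67.
At $264,000 — 11% of the $3,800 excess over $260,200 is $418 ≥ base, so the credit is $0.
Lost: $67 − $0 = $67.

$67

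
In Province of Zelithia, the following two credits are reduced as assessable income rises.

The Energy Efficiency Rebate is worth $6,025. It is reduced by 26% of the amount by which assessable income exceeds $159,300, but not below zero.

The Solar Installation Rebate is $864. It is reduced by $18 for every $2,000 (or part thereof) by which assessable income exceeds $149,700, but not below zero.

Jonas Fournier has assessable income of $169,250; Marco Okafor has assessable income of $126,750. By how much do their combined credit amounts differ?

Jonas ($169,250): Energy Efficiency Rebate: 26% of the $9,950 excess over $159,300 is $2,587; credit = $6,025 − $2,587 = $3,438. Solar Installation Rebate: income exceeds $149,700 by $19,550, which is 10 full-or-partial $2,000 increments; reduction = 10 × $18 = $180, leaving $684. total $3,438 + $684 = $4,122
Marco ($126,750): Energy Efficiency Rebate: $126,750 is at or below the $159,300 threshold, so the full $6,025 applies. Solar Installation Rebate: $126,750 is at or below the $149,700 threshold, so the full $864 applies. total $6,025 + $864 = $6,889
Difference: |$4,122 − $6,889| = $2,767.

$2,767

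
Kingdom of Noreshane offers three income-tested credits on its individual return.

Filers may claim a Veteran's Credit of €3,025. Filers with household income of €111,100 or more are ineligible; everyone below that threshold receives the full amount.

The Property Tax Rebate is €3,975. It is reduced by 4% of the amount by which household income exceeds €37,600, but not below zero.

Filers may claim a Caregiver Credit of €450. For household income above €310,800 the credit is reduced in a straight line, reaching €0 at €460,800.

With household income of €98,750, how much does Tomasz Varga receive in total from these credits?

€5,004

Veteran's Credit: €98,750 is below the €111,100 cutoff, so the full €3,025 applies.
Property Tax Rebate: 4% of the €61,150 excess over €37,600 is €2,446; credit = €3,975 − €2,446 = €1,529.
Caregiver Credit: €98,750 is at or below the €310,800 threshold, so the full €450 applies.
Total: €3,025 + €1,529 + €450 = €5,004.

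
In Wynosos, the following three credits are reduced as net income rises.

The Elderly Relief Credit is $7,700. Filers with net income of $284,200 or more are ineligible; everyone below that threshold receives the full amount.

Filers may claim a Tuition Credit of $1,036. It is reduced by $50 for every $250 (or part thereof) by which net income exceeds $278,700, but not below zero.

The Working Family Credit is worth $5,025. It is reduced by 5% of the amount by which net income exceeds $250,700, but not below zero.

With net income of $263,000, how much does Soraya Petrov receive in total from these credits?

Elderly Relief Credit: $263,000 is below the $284,200 cutoff, so the full $7,700 applies.
Tuition Credit: $263,000 is at or below the $278,700 threshold, so the full $1,036 applies.
Working Family Credit: 5% of the $12,300 excess over $250,700 is $615; credit = $5,025 − $615 = $4,410.
Total: $7,700 + $1,036 + $4,410 = $13,146.

$13,146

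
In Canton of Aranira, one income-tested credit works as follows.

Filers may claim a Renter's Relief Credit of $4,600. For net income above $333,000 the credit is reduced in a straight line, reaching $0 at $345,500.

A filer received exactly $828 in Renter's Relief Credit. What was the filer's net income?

$828 is 828/4,600 of the full $4,600, so 3,772/4,600 of the $12,500 range has been used: income = $333,000 + $12,500 × 3,772/4,600 = $343,250.

$343,250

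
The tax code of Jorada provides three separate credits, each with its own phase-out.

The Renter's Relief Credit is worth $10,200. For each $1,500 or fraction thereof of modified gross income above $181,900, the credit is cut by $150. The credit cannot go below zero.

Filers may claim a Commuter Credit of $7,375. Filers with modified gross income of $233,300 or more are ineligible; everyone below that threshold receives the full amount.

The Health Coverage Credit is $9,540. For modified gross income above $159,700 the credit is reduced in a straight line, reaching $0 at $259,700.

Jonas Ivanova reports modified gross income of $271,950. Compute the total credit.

$1,050

Renter's Relief Credit: income exceeds $181,900 by $90,050, which is 61 full-or-partial $1,500 increments; reduction = 61 × $150 = $9,150, leaving $1,050.
Commuter Credit: $271,950 meets or exceeds the $233,300 cutoff, so the credit is $0.
Health Coverage Credit: $271,950 is at or above $259,700, so the credit is $0.
Total: $1,050 + $0 + $0 = $1,050.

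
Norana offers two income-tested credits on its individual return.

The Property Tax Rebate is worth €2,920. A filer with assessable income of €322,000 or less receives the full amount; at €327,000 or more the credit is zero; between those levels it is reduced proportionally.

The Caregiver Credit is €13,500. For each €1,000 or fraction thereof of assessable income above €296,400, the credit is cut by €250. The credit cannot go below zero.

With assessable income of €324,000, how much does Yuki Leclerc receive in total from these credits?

€8,252

Property Tax Rebate: €324,000 is €2,000 into a €5,000 phase-out range, leaving 3,000/5,000 of the credit: €2,920 × 3,000/5,000 = €1,752.
Caregiver Credit: income exceeds €296,400 by €27,600, which is 28 full-or-partial €1,000 increments; reduction = 28 × €250 = €7,000, leaving €6,500.
Total: €1,752 + €6,500 = €8,252.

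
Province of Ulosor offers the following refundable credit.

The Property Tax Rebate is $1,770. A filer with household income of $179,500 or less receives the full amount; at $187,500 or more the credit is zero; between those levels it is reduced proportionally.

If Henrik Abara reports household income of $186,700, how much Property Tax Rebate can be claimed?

$177

Property Tax Rebate: $186,700 is $7,200 into a $8,000 phase-out range, leaving 800/8,000 of the credit: $1,770 × 800/8,000 = $177.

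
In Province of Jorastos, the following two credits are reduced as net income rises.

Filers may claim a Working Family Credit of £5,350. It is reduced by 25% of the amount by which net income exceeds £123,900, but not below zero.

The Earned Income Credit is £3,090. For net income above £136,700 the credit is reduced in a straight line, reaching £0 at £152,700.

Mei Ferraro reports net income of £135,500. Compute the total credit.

£5,540

Working Family Credit: 25% of the £11,600 excess over £123,900 is £2,900; credit = £5,350 − £2,900 = £2,450.
Earned Income Credit: £135,500 is at or below the £136,700 threshold, so the full £3,090 applies.
Total: £2,450 + £3,090 = £5,540.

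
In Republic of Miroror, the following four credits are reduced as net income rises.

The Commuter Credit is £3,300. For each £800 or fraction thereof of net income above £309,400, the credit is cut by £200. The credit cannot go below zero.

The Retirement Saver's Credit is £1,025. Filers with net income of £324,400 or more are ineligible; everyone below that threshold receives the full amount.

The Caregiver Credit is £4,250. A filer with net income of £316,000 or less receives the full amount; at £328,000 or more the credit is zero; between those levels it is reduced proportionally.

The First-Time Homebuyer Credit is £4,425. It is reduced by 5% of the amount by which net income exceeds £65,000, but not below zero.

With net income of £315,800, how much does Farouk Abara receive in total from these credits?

Commuter Credit: income exceeds £309,400 by £6,400, which is 8 full-or-partial £800 increments; reduction = 8 × £200 = £1,600, leaving £1,700.
Retirement Saver's Credit: £315,800 is below the £324,400 cutoff, so the full £1,025 applies.
Caregiver Credit: £315,800 is at or below the £316,000 threshold, so the full £4,250 applies.
First-Time Homebuyer Credit: 5% of the £250,800 excess over £65,000 is £12,540 ≥ base, so the credit is £0.
Total: £1,700 + £1,025 + £4,250 + £0 = £6,975.

£6,975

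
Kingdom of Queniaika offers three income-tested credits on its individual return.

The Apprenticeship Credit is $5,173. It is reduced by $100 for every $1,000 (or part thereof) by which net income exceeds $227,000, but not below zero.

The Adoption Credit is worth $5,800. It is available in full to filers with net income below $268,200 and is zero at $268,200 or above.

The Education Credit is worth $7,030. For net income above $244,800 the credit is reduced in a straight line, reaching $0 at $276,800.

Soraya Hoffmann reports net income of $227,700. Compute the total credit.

Apprenticeship Credit: income exceeds $227,000 by $700, which is 1 full-or-partial $1,000 increment; reduction = 1 × $100 = $100, leaving $5,073.
Adoption Credit: $227,700 is below the $268,200 cutoff, so the full $5,800 applies.
Education Credit: $227,700 is at or below the $244,800 threshold, so the full $7,030 applies.
Total: $5,073 + $5,800 + $7,030 = $17,903.

$17,903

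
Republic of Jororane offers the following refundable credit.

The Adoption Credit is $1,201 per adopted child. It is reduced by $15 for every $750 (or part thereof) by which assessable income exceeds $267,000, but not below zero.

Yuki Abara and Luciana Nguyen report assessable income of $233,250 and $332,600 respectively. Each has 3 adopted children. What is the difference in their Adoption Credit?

Yuki ($233,250): Adoption Credit: base = 3 × $1,201 = $3,603. $233,250 is at or below the $267,000 threshold, so the full $3,603 applies.
Luciana ($332,600): Adoption Credit: base = 3 × $1,201 = $3,603. income exceeds $267,000 by $65,600, which is 88 full-or-partial $750 increments; reduction = 88 × $15 = $1,320, leaving $2,283.
Difference: |$3,603 − $2,283| = $1,320.

$1,320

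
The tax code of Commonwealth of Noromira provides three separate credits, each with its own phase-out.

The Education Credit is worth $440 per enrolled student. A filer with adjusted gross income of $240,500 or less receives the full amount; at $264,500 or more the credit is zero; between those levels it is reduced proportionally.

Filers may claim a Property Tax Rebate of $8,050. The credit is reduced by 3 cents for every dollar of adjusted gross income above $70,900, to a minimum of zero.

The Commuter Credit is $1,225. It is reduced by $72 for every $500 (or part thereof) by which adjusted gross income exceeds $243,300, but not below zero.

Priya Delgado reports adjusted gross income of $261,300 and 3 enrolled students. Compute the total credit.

Education Credit: base = 3 × $440 = $1,320. $261,300 is $20,800 into a $24,000 phase-out range, leaving 3,200/24,000 of the credit: $1,320 × 3,200/24,000 = $176.
Property Tax Rebate: 3% of the $190,400 excess over $70,900 is $5,712; credit = $8,050 − $5,712 = $2,338.
Commuter Credit: income exceeds $243,300 by $18,000 → 36 increments × $72 = $2,592 ≥ base, so the credit is $0.
Total: $176 + $2,338 + $0 = $2,514.

$2,514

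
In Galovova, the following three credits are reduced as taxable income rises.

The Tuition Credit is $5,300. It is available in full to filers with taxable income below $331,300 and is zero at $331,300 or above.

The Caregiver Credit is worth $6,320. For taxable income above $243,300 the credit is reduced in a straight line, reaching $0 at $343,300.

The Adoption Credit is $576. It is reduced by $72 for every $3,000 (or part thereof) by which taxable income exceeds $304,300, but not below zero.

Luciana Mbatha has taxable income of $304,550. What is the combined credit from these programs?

Tuition Credit: $304,550 is below the $331,300 cutoff, so the full $5,300 applies.
Caregiver Credit: $304,550 is $61,250 into a $100,000 phase-out range, leaving 38,750/100,000 of the credit: $6,320 × 38,750/100,000 = $2,449.
Adoption Credit: income exceeds $304,300 by $250, which is 1 full-or-partial $3,000 increment; reduction = 1 × $72 = $72, leaving $504.
Total: $5,300 + $2,449 + $504 = $8,253.

$8,253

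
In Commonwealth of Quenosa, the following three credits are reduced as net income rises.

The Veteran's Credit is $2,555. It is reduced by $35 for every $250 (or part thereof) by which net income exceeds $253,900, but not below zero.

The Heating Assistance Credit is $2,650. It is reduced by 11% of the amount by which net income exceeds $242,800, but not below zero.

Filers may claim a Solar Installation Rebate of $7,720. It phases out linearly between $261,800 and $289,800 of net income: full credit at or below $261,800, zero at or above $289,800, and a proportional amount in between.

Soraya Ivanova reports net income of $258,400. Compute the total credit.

$10,579

Veteran's Credit: income exceeds $253,900 by $4,500, which is 18 full-or-partial $250 increments; reduction = 18 × $35 = $630, leaving $1,925.
Heating Assistance Credit: 11% of the $15,600 excess over $242,800 is $1,716; credit = $2,650 − $1,716 = $934.
Solar Installation Rebate: $258,400 is at or below the $261,800 threshold, so the full $7,720 applies.
Total: $1,925 + $934 + $7,720 = $10,579.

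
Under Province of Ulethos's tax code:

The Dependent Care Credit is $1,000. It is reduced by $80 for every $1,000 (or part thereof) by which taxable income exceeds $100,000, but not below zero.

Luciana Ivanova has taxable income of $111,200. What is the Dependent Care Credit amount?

Dependent Care Credit: income exceeds $100,000 by $11,200, which is 12 full-or-partial $1,000 increments; reduction = 12 × $80 = $960, leaving $40.

$40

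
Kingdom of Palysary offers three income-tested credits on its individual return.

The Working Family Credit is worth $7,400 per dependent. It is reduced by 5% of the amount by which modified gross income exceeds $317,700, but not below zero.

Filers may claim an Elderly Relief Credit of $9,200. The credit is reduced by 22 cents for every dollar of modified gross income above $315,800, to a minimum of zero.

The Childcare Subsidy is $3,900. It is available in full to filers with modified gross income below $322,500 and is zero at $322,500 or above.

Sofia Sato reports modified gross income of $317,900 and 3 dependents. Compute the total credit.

Working Family Credit: base = 3 × $7,400 = $22,200. 5% of the $200 excess over $317,700 is $10; credit = $22,200 − $10 = $22,190.
Elderly Relief Credit: 22% of the $2,100 excess over $315,800 is $462; credit = $9,200 − $462 = $8,738.
Childcare Subsidy: $317,900 is below the $322,500 cutoff, so the full $3,900 applies.
Total: $22,190 + $8,738 + $3,900 = $34,828.

$34,828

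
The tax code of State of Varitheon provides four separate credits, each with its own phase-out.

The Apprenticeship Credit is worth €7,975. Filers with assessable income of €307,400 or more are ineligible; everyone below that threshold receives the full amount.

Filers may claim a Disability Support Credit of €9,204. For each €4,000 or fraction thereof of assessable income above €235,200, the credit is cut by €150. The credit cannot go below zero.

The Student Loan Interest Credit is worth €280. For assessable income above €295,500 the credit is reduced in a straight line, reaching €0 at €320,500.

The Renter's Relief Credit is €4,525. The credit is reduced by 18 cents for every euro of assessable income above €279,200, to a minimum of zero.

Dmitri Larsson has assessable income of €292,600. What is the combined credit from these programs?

Apprenticeship Credit: €292,600 is below the €307,400 cutoff, so the full €7,975 applies.
Disability Support Credit: income exceeds €235,200 by €57,400, which is 15 full-or-partial €4,000 increments; reduction = 15 × €150 = €2,250, leaving €6,954.
Student Loan Interest Credit: €292,600 is at or below the €295,500 threshold, so the full €280 applies.
Renter's Relief Credit: 18% of the €13,400 excess over €279,200 is €2,412; credit = €4,525 − €2,412 = €2,113.
Total: €7,975 + €6,954 + €280 + €2,113 = €17,322.

€17,322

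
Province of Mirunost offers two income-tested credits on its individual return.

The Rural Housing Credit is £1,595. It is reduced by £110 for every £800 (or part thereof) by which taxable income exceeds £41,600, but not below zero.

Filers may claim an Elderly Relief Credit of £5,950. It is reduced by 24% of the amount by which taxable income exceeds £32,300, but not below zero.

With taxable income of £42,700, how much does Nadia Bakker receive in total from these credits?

Rural Housing Credit: income exceeds £41,600 by £1,100, which is 2 full-or-partial £800 increments; reduction = 2 × £110 = £220, leaving £1,375.
Elderly Relief Credit: 24% of the £10,400 excess over £32,300 is £2,496; credit = £5,950 − £2,496 = £3,454.
Total: £1,375 + £3,454 = £4,829.

£4,829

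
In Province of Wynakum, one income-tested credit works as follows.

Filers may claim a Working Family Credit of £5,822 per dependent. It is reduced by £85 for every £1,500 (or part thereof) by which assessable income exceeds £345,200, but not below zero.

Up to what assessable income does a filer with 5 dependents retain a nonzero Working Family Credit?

Full credit = 5 × £5,822 = £29,110.
After 342 increments the reduction is 342 × £85 = £29,070, leaving £40; one more increment wipes it out. Increment 342 ends at excess 342 × £1,500 = £513,000, so the highest qualifying income is £345,200 + £513,000 = £858,200.

£858,200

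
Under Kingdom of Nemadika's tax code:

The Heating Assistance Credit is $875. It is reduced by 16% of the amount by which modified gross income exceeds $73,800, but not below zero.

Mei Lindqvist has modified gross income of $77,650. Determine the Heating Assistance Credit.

Heating Assistance Credit: 16% of the $3,850 excess over $73,800 is $616; credit = $875 − $616 = $259.

$259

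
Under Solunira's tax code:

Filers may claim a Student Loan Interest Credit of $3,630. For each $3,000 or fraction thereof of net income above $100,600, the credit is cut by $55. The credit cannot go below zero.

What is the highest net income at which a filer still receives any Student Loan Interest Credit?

$295,600

After 65 increments the reduction is 65 × $55 = $3,575, leaving $55; one more increment wipes it out. Increment 65 ends at excess 65 × $3,000 = $195,000, so the highest qualifying income is $100,600 + $195,000 = $295,600.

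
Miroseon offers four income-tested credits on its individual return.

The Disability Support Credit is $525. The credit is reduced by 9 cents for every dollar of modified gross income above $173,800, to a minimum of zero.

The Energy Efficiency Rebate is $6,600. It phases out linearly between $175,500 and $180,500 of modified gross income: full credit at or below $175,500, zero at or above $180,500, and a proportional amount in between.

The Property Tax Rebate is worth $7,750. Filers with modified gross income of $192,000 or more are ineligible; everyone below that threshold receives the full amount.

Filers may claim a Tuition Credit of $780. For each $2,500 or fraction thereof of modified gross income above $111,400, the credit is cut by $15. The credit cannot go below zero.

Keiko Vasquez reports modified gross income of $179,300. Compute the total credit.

$9,724

Disability Support Credit: 9% of the $5,500 excess over $173,800 is $495; credit = $525 − $495 = $30.
Energy Efficiency Rebate: $179,300 is $3,800 into a $5,000 phase-out range, leaving 1,200/5,000 of the credit: $6,600 × 1,200/5,000 = $1,584.
Property Tax Rebate: $179,300 is below the $192,000 cutoff, so the full $7,750 applies.
Tuition Credit: income exceeds $111,400 by $67,900, which is 28 full-or-partial $2,500 increments; reduction = 28 × $15 = $420, leaving $360.
Total: $30 + $1,584 + $7,750 + $360 = $9,724.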